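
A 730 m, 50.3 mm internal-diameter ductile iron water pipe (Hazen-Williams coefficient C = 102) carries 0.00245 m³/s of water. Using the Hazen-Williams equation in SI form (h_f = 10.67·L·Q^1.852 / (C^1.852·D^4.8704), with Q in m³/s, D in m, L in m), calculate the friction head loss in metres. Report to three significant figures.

h_f ≈ 45.7 m

h_f = 10.67·730·0.00245^1.852 / (102^1.852·0.0503^4.8704) = 45.73 m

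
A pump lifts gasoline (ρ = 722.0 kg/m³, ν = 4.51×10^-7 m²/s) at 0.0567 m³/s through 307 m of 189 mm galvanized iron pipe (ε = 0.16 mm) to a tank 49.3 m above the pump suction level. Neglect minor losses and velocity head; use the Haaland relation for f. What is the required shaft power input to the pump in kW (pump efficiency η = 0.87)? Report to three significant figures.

P_shaft ≈ 25.8 kW

V = 4Q/(πD²) = 2.021 m/s; Re = 8.47×10^5; ε/D = 8.47×10^-4; f = 0.01925
h_f = f(L/D)V²/2g = 6.511 m
Total head H = z + h_f = 49.3 + 6.511 = 55.81 m
P_hyd = ρgQH = 722.0·9.81·0.0567·55.81 = 22.41 kW
P_shaft = P_hyd/η = 22.41/0.87 = 25.76 kW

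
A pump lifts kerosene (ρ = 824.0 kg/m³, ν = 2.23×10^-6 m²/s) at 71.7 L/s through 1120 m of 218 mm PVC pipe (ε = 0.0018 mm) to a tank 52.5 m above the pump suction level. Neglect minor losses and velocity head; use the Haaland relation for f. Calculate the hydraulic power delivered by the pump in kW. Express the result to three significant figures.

V = 4Q/(πD²) = 1.921 m/s; Re = 1.88×10^5; ε/D = 8.26×10^-6; f = 0.01574
h_f = f(L/D)V²/2g = 15.21 m
Total head H = z + h_f = 52.5 + 15.21 = 67.71 m
P_hyd = ρgQH = 824.0·9.81·0.0717·67.71 = 39.24 kW

P_hyd ≈ 39.2 kW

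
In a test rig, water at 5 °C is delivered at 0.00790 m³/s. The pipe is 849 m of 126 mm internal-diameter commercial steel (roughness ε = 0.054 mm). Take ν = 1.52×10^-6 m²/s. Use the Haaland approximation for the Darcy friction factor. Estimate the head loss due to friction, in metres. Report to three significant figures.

V = 4Q/(πD²) = 4·0.00790/(π·0.126²) = 0.6336 m/s
Re = VD/ν = 0.6336·0.126/1.52×10^-6 = 5.25×10^4 → turbulent
ε/D = 0.054/126 = 4.29×10^-4
Haaland: f = 0.02184
h_f = f(L/D)V²/(2g) = 0.02184·(849/0.126)·0.6336²/(2·9.81) = 3.011 m

h_f ≈ 3.01 m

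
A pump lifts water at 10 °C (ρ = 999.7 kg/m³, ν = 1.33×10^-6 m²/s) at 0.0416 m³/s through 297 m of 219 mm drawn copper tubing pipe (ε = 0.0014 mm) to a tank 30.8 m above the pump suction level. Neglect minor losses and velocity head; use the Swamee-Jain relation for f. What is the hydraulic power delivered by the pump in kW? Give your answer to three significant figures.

P_hyd ≈ 13.1 kW

V = 4Q/(πD²) = 1.104 m/s; Re = 1.82×10^5; ε/D = 6.39×10^-6; f = 0.01588
h_f = f(L/D)V²/2g = 1.339 m
Total head H = z + h_f = 30.8 + 1.339 = 32.14 m
P_hyd = ρgQH = 999.7·9.81·0.0416·32.14 = 13.11 kW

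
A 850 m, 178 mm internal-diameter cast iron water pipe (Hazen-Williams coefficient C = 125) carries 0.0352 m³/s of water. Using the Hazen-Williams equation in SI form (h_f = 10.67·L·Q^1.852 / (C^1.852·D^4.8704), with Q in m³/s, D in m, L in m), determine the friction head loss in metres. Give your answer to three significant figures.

h_f ≈ 10.8 m

h_f = 10.67·850·0.0352^1.852 / (125^1.852·0.178^4.8704) = 10.79 m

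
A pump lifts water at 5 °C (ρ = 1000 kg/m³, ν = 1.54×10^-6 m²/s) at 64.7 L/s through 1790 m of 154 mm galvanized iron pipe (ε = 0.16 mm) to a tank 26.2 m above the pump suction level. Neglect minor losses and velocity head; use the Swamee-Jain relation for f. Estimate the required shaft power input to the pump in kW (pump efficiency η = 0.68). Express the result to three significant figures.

P_shaft ≈ 163 kW

V = 4Q/(πD²) = 3.474 m/s; Re = 3.47×10^5; ε/D = 0.00104; f = 0.02078
h_f = f(L/D)V²/2g = 148.5 m
Total head H = z + h_f = 26.2 + 148.5 = 174.7 m
P_hyd = ρgQH = 1000·9.81·0.0647·174.7 = 110.9 kW
P_shaft = P_hyd/η = 110.9/0.68 = 163.1 kW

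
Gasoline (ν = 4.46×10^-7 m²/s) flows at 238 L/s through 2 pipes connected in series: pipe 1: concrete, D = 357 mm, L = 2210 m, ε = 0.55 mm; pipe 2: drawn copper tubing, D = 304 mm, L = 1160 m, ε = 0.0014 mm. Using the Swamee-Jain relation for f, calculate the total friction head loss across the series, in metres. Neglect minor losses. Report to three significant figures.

H ≈ 61.0 m

Pipe 1: V = 2.378 m/s, Re = 1.90×10^6, ε/D = 0.00154, f = 0.02205, h_1 = f(L/D)V²/2g = 39.33 m
Pipe 2: V = 3.279 m/s, Re = 2.24×10^6, ε/D = 4.61×10^-6, f = 0.01037, h_2 = f(L/D)V²/2g = 21.69 m
Series → Q common, losses add: H = Σh = 61.02 m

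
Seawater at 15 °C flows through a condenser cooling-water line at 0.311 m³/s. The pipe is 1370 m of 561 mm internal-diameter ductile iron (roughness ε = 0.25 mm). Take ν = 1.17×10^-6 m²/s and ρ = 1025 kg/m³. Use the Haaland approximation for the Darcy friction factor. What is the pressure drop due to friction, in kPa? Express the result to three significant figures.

V = 4Q/(πD²) = 4·0.311/(π·0.561²) = 1.258 m/s
Re = VD/ν = 1.258·0.561/1.17×10^-6 = 6.03×10^5 → turbulent
ε/D = 0.25/561 = 4.46×10^-4
Haaland: f = 0.01708
h_f = f(L/D)V²/(2g) = 0.01708·(1370/0.561)·1.258²/(2·9.81) = 3.365 m
Δp = ρg·h_f = 1025·9.81·3.365 = 33.83 kPa

Δp ≈ 33.8 kPa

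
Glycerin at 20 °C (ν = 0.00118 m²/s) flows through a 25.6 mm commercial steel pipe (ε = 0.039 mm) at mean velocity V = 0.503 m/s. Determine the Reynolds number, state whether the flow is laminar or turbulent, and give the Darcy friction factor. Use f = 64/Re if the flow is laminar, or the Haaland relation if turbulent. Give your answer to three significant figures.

Re = VD/ν = 0.5030·0.0256/0.00118 = 10.9
Re < 2300 → laminar → f = 64/Re = 5.865

Re ≈ 10.9; laminar; f = 64/Re ≈ 5.86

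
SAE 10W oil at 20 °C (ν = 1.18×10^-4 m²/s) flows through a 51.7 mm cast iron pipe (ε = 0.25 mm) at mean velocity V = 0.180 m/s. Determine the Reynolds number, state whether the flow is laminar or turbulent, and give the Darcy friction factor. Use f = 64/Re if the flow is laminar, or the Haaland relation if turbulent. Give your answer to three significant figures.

Re = VD/ν = 0.1800·0.0517/1.18×10^-4 = 78.9
Re < 2300 → laminar → f = 64/Re = 0.8115

Re ≈ 78.9; laminar; f = 64/Re ≈ 0.812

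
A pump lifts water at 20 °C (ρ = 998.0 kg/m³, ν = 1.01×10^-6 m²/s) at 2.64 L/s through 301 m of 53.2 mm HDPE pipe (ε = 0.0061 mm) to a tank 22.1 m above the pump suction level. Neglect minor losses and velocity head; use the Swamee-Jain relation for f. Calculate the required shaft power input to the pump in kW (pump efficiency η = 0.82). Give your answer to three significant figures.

P_shaft ≈ 0.957 kW

V = 4Q/(πD²) = 1.188 m/s; Re = 6.26×10^4; ε/D = 1.15×10^-4; f = 0.02027
h_f = f(L/D)V²/2g = 8.246 m
Total head H = z + h_f = 22.1 + 8.246 = 30.35 m
P_hyd = ρgQH = 998.0·9.81·0.00264·30.35 = 0.7843 kW
P_shaft = P_hyd/η = 0.7843/0.82 = 0.9565 kW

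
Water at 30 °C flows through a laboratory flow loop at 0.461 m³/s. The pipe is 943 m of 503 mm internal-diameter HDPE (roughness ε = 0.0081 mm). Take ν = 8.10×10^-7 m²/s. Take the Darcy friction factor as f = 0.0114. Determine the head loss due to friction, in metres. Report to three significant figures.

h_f ≈ 5.86 m

V = 4Q/(πD²) = 4·0.461/(π·0.503²) = 2.320 m/s
h_f = f(L/D)V²/(2g) = 0.01140·(943/0.503)·2.320²/(2·9.81) = 5.863 m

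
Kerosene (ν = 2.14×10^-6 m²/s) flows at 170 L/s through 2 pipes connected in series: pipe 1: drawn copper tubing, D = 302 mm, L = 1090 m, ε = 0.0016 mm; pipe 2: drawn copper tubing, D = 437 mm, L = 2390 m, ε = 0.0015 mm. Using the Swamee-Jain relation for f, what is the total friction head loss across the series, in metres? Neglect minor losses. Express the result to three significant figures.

Pipe 1: V = 2.373 m/s, Re = 3.35×10^5, ε/D = 5.30×10^-6, f = 0.01415, h_1 = f(L/D)V²/2g = 14.66 m
Pipe 2: V = 1.133 m/s, Re = 2.31×10^5, ε/D = 3.43×10^-6, f = 0.01513, h_2 = f(L/D)V²/2g = 5.419 m
Series → Q common, losses add: H = Σh = 20.08 m

H ≈ 20.1 m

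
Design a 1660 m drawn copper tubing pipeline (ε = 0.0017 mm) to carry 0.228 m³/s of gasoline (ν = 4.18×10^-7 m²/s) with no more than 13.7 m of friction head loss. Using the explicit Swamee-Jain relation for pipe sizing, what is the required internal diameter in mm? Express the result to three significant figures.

Swamee-Jain (Type III): D = 0.66·[ε^1.25·(LQ²/(gh_f))^4.75 + ν·Q^9.4·(L/(gh_f))^5.2]^0.04
LQ²/(gh_f) = 0.6421; L/(gh_f) = 12.35
Term 1 = ε^1.25·(…)^4.75 = 7.48×10^-9; Term 2 = ν·Q^9.4·(…)^5.2 = 1.83×10^-7
D = 0.66·(7.48×10^-9 + 1.83×10^-7)^0.04 = 0.3554 m = 355 mm
Check: V = 2.30 m/s, Re = 1.95×10^6, f = 0.01058, h_f = 13.3 m ≈ 13.7 m ✓

D ≈ 355 mm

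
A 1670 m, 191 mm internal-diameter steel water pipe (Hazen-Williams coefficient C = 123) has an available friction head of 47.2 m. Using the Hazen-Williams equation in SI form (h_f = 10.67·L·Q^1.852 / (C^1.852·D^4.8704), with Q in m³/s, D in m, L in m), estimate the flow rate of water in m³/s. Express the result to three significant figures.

Q ≈ 0.0642 m³/s

Rearranging: Q = [h_f·C^1.852·D^4.8704 / (10.67·L)]^(1/1.852)
Q = [47.2·123^1.852·0.191^4.8704 / (10.67·1670)]^0.540 = 0.06423 m³/s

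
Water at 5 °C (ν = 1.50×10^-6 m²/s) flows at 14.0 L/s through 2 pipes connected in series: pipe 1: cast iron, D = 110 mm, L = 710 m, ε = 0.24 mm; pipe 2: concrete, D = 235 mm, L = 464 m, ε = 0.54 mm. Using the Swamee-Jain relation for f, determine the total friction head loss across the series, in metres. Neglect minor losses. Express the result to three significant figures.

Pipe 1: V = 1.473 m/s, Re = 1.08×10^5, ε/D = 0.00218, f = 0.02569, h_1 = f(L/D)V²/2g = 18.34 m
Pipe 2: V = 0.3228 m/s, Re = 5.06×10^4, ε/D = 0.00230, f = 0.02742, h_2 = f(L/D)V²/2g = 0.2875 m
Series → Q common, losses add: H = Σh = 18.63 m

H ≈ 18.6 m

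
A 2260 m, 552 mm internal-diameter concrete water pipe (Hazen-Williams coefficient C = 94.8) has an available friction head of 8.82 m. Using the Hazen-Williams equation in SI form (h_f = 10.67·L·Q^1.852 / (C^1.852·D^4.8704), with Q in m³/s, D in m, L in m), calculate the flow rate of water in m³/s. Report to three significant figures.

Rearranging: Q = [h_f·C^1.852·D^4.8704 / (10.67·L)]^(1/1.852)
Q = [8.82·94.8^1.852·0.552^4.8704 / (10.67·2260)]^0.540 = 0.2770 m³/s

Q ≈ 0.277 m³/s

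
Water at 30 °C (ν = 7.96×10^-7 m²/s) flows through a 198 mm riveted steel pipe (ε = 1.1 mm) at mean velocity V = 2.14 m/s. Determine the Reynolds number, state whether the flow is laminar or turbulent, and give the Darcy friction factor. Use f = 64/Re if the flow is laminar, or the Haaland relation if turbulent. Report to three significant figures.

Re = VD/ν = 2.140·0.198/7.96×10^-7 = 5.32×10^5
Re > 4000 → turbulent; ε/D = 0.00556
Haaland: f = 0.03158

Re ≈ 5.32×10^5; turbulent; f ≈ 0.0316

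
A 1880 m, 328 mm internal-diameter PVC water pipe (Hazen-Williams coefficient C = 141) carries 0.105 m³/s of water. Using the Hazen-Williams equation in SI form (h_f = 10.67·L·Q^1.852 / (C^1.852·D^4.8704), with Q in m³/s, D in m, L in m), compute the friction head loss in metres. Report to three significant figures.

h_f ≈ 7.36 m

h_f = 10.67·1880·0.105^1.852 / (141^1.852·0.328^4.8704) = 7.364 m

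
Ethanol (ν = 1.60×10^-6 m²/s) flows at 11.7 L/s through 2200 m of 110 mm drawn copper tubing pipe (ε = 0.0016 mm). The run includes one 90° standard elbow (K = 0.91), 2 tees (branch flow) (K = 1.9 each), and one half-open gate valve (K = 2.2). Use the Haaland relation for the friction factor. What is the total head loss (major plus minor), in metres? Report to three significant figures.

V = 4Q/(πD²) = 1.231 m/s; V²/2g = 0.07725 m
Re = 8.46×10^4, ε/D = 1.45×10^-5 → f = 0.01851 (Haaland)
Major: h_f = f(L/D)·V²/2g = 0.01851·20000·0.07725 = 28.60 m
Minor: ΣK = 6.91; h_m = ΣK·V²/2g = 0.5338 m
Total H_L = 28.60 + 0.5338 = 29.13 m

H_L ≈ 29.1 m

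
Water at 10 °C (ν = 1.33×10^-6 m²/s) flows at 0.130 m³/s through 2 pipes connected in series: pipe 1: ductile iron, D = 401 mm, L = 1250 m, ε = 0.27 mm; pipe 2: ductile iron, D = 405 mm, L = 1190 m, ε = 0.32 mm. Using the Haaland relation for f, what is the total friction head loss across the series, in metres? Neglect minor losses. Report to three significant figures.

Pipe 1: V = 1.029 m/s, Re = 3.10×10^5, ε/D = 6.73×10^-4, f = 0.01898, h_1 = f(L/D)V²/2g = 3.195 m
Pipe 2: V = 1.009 m/s, Re = 3.07×10^5, ε/D = 7.90×10^-4, f = 0.01957, h_2 = f(L/D)V²/2g = 2.984 m
Series → Q common, losses add: H = Σh = 6.179 m

H ≈ 6.18 m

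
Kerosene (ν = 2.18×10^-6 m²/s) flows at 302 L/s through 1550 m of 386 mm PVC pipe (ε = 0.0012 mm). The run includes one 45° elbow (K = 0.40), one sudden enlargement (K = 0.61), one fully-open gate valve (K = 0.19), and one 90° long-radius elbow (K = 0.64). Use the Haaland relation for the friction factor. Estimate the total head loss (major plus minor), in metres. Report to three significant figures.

V = 4Q/(πD²) = 2.581 m/s; V²/2g = 0.3395 m
Re = 4.57×10^5, ε/D = 3.11×10^-6 → f = 0.01331 (Haaland)
Major: h_f = f(L/D)·V²/2g = 0.01331·4016·0.3395 = 18.14 m
Minor: ΣK = 1.84; h_m = ΣK·V²/2g = 0.6246 m
Total H_L = 18.14 + 0.6246 = 18.76 m

H_L ≈ 18.8 m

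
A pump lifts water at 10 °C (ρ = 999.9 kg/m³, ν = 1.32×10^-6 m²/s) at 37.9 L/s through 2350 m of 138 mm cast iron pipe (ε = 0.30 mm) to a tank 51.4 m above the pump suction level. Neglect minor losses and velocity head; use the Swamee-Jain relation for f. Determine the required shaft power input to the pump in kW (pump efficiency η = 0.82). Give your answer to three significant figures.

V = 4Q/(πD²) = 2.534 m/s; Re = 2.65×10^5; ε/D = 0.00217; f = 0.02475
h_f = f(L/D)V²/2g = 137.9 m
Total head H = z + h_f = 51.4 + 137.9 = 189.3 m
P_hyd = ρgQH = 999.9·9.81·0.0379·189.3 = 70.38 kW
P_shaft = P_hyd/η = 70.38/0.82 = 85.83 kW

P_shaft ≈ 85.8 kW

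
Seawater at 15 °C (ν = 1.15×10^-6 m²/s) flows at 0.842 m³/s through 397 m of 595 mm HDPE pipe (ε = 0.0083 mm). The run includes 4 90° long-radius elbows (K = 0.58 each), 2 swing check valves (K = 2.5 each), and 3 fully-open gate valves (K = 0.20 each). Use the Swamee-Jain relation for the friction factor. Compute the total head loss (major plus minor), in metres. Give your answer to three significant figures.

H_L ≈ 7.20 m

V = 4Q/(πD²) = 3.028 m/s; V²/2g = 0.4674 m
Re = 1.57×10^6, ε/D = 1.39×10^-5 → f = 0.01122 (Swamee-Jain)
Major: h_f = f(L/D)·V²/2g = 0.01122·667.2·0.4674 = 3.499 m
Minor: ΣK = 7.92; h_m = ΣK·V²/2g = 3.702 m
Total H_L = 3.499 + 3.702 = 7.200 m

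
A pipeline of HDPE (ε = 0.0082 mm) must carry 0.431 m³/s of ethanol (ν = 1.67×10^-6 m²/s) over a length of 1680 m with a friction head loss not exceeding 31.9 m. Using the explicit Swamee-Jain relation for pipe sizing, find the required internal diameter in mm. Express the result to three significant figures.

D ≈ 402 mm

Swamee-Jain (Type III): D = 0.66·[ε^1.25·(LQ²/(gh_f))^4.75 + ν·Q^9.4·(L/(gh_f))^5.2]^0.04
LQ²/(gh_f) = 0.9973; L/(gh_f) = 5.368
Term 1 = ε^1.25·(…)^4.75 = 4.33×10^-7; Term 2 = ν·Q^9.4·(…)^5.2 = 3.82×10^-6
D = 0.66·(4.33×10^-7 + 3.82×10^-6)^0.04 = 0.4024 m = 402 mm
Check: V = 3.39 m/s, Re = 8.17×10^5, f = 0.01244, h_f = 30.4 m ≈ 31.9 m ✓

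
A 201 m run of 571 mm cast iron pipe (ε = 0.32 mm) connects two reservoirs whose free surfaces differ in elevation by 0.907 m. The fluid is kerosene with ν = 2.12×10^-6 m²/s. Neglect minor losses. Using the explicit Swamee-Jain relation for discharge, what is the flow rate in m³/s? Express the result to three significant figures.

Swamee-Jain (Type II): Q = -0.965·√(gD⁵h_f/L)·ln[ε/(3.7D) + √(3.17ν²L/(gD³h_f))]
√(gD⁵h_f/L) = √(9.81·0.571⁵·0.907/201) = 0.05184
ε/(3.7D) = 1.51×10^-4; √(3.17ν²L/(gD³h_f)) = 4.16×10^-5
Q = -0.965·0.05184·ln(1.930×10^-4) = 0.4278 m³/s
Check: V = 1.67 m/s, Re = 4.50×10^5, f = 0.01824, h_f = 0.913 m ≈ 0.907 m ✓

Q ≈ 0.428 m³/s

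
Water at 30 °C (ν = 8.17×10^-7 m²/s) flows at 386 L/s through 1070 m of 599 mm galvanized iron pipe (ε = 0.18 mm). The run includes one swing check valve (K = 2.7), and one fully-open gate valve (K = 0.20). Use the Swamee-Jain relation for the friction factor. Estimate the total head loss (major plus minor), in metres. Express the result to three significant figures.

V = 4Q/(πD²) = 1.370 m/s; V²/2g = 0.09563 m
Re = 1.00×10^6, ε/D = 3.01×10^-4 → f = 0.01576 (Swamee-Jain)
Major: h_f = f(L/D)·V²/2g = 0.01576·1786·0.09563 = 2.692 m
Minor: ΣK = 2.90; h_m = ΣK·V²/2g = 0.2773 m
Total H_L = 2.692 + 0.2773 = 2.969 m

H_L ≈ 2.97 m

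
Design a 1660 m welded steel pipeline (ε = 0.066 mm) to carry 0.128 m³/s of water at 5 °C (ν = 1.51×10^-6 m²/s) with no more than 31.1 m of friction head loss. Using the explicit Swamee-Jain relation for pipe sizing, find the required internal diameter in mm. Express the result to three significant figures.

Swamee-Jain (Type III): D = 0.66·[ε^1.25·(LQ²/(gh_f))^4.75 + ν·Q^9.4·(L/(gh_f))^5.2]^0.04
LQ²/(gh_f) = 0.08915; L/(gh_f) = 5.441
Term 1 = ε^1.25·(…)^4.75 = 6.13×10^-11; Term 2 = ν·Q^9.4·(…)^5.2 = 4.10×10^-11
D = 0.66·(6.13×10^-11 + 4.10×10^-11)^0.04 = 0.2630 m = 263 mm
Check: V = 2.36 m/s, Re = 4.10×10^5, f = 0.01623, h_f = 29.0 m ≈ 31.1 m ✓

D ≈ 263 mm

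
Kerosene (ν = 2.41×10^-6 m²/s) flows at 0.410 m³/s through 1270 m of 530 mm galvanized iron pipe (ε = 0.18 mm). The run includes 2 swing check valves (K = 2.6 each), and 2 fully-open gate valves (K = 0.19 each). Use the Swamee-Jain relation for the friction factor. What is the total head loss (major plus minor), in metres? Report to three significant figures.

V = 4Q/(πD²) = 1.858 m/s; V²/2g = 0.1760 m
Re = 4.09×10^5, ε/D = 3.40×10^-4 → f = 0.01691 (Swamee-Jain)
Major: h_f = f(L/D)·V²/2g = 0.01691·2396·0.1760 = 7.133 m
Minor: ΣK = 5.58; h_m = ΣK·V²/2g = 0.9822 m
Total H_L = 7.133 + 0.9822 = 8.115 m

H_L ≈ 8.12 m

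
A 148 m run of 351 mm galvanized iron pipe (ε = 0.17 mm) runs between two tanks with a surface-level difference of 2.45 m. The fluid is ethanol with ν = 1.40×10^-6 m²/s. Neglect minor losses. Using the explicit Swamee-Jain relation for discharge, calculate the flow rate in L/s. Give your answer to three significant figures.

Q ≈ 248 L/s

Swamee-Jain (Type II): Q = -0.965·√(gD⁵h_f/L)·ln[ε/(3.7D) + √(3.17ν²L/(gD³h_f))]
√(gD⁵h_f/L) = √(9.81·0.351⁵·2.45/148) = 0.02941
ε/(3.7D) = 1.31×10^-4; √(3.17ν²L/(gD³h_f)) = 2.97×10^-5
Q = -0.965·0.02941·ln(1.606×10^-4) = 0.2480 m³/s
Check: V = 2.56 m/s, Re = 6.43×10^5, f = 0.01747, h_f = 2.47 m ≈ 2.45 m ✓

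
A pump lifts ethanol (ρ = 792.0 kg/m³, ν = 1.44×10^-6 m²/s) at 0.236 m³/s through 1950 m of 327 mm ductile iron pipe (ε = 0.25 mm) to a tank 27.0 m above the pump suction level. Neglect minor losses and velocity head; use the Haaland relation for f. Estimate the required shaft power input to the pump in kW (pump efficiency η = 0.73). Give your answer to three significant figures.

V = 4Q/(πD²) = 2.810 m/s; Re = 6.38×10^5; ε/D = 7.65×10^-4; f = 0.01895
h_f = f(L/D)V²/2g = 45.48 m
Total head H = z + h_f = 27.0 + 45.48 = 72.48 m
P_hyd = ρgQH = 792.0·9.81·0.236·72.48 = 132.9 kW
P_shaft = P_hyd/η = 132.9/0.73 = 182.1 kW

P_shaft ≈ 182 kW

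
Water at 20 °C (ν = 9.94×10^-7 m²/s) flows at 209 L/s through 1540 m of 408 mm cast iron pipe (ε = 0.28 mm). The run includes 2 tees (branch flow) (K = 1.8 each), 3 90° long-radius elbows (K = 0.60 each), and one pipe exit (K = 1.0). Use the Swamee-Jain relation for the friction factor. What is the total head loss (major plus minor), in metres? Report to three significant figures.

H_L ≈ 10.0 m

V = 4Q/(πD²) = 1.599 m/s; V²/2g = 0.1302 m
Re = 6.56×10^5, ε/D = 6.86×10^-4 → f = 0.01866 (Swamee-Jain)
Major: h_f = f(L/D)·V²/2g = 0.01866·3775·0.1302 = 9.176 m
Minor: ΣK = 6.40; h_m = ΣK·V²/2g = 0.8336 m
Total H_L = 9.176 + 0.8336 = 10.01 m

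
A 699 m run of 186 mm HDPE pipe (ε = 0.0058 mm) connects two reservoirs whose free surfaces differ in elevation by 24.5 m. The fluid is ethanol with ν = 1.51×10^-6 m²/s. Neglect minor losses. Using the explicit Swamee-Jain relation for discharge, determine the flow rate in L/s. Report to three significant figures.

Q ≈ 81.3 L/s

Swamee-Jain (Type II): Q = -0.965·√(gD⁵h_f/L)·ln[ε/(3.7D) + √(3.17ν²L/(gD³h_f))]
√(gD⁵h_f/L) = √(9.81·0.186⁵·24.5/699) = 0.008749
ε/(3.7D) = 8.43×10^-6; √(3.17ν²L/(gD³h_f)) = 5.72×10^-5
Q = -0.965·0.008749·ln(6.558×10^-5) = 0.08132 m³/s
Check: V = 2.99 m/s, Re = 3.69×10^5, f = 0.01424, h_f = 24.4 m ≈ 24.5 m ✓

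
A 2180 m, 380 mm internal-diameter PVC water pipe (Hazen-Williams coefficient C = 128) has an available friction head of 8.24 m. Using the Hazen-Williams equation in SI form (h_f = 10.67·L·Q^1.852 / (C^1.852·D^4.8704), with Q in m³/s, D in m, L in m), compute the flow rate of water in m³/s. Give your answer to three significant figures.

Rearranging: Q = [h_f·C^1.852·D^4.8704 / (10.67·L)]^(1/1.852)
Q = [8.24·128^1.852·0.380^4.8704 / (10.67·2180)]^0.540 = 0.1377 m³/s

Q ≈ 0.138 m³/s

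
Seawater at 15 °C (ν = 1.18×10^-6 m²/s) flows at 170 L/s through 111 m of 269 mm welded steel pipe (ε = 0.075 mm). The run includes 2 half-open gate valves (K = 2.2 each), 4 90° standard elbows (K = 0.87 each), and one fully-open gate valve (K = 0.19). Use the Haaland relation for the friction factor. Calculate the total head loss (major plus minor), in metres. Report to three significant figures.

H_L ≈ 6.63 m

V = 4Q/(πD²) = 2.991 m/s; V²/2g = 0.4560 m
Re = 6.82×10^5, ε/D = 2.79×10^-4 → f = 0.01568 (Haaland)
Major: h_f = f(L/D)·V²/2g = 0.01568·412.6·0.4560 = 2.952 m
Minor: ΣK = 8.07; h_m = ΣK·V²/2g = 3.680 m
Total H_L = 2.952 + 3.680 = 6.632 m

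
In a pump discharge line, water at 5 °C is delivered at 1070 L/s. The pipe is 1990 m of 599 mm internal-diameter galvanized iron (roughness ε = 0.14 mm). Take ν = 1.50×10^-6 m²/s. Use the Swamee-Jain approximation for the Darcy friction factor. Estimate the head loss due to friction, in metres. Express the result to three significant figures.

h_f ≈ 36.3 m

V = 4Q/(πD²) = 4·1.07/(π·0.599²) = 3.797 m/s
Re = VD/ν = 3.797·0.599/1.50×10^-6 = 1.52×10^6 → turbulent
ε/D = 0.14/599 = 2.34×10^-4
Swamee-Jain: f = 0.01485
h_f = f(L/D)V²/(2g) = 0.01485·(1990/0.599)·3.797²/(2·9.81) = 36.25 m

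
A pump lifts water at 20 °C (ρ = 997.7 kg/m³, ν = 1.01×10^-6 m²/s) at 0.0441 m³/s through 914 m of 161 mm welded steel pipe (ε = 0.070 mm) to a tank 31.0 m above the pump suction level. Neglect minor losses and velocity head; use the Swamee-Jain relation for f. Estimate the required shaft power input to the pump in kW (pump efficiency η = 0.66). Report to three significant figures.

V = 4Q/(πD²) = 2.166 m/s; Re = 3.45×10^5; ε/D = 4.35×10^-4; f = 0.01776
h_f = f(L/D)V²/2g = 24.11 m
Total head H = z + h_f = 31.0 + 24.11 = 55.11 m
P_hyd = ρgQH = 997.7·9.81·0.0441·55.11 = 23.79 kW
P_shaft = P_hyd/η = 23.79/0.66 = 36.04 kW

P_shaft ≈ 36.0 kW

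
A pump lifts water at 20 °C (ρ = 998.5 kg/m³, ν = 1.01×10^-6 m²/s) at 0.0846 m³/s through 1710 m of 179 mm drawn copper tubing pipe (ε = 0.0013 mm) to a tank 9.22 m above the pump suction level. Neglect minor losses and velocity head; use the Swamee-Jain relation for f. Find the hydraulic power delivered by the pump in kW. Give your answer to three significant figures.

P_hyd ≈ 66.1 kW

V = 4Q/(πD²) = 3.362 m/s; Re = 5.96×10^5; ε/D = 7.26×10^-6; f = 0.01282
h_f = f(L/D)V²/2g = 70.55 m
Total head H = z + h_f = 9.22 + 70.55 = 79.77 m
P_hyd = ρgQH = 998.5·9.81·0.0846·79.77 = 66.10 kW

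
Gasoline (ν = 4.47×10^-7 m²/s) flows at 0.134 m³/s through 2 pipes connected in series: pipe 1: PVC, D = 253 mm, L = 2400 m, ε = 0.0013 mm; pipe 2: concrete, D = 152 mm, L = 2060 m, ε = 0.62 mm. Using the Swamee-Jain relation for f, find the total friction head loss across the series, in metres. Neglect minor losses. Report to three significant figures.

H ≈ 1120 m

Pipe 1: V = 2.665 m/s, Re = 1.51×10^6, ε/D = 5.14×10^-6, f = 0.01101, h_1 = f(L/D)V²/2g = 37.82 m
Pipe 2: V = 7.385 m/s, Re = 2.51×10^6, ε/D = 0.00408, f = 0.02865, h_2 = f(L/D)V²/2g = 1079 m
Series → Q common, losses add: H = Σh = 1117 m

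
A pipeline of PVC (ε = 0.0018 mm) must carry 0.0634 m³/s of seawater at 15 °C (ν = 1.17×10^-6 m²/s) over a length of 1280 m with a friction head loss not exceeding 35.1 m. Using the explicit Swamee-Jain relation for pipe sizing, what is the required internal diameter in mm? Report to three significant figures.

D ≈ 178 mm

Swamee-Jain (Type III): D = 0.66·[ε^1.25·(LQ²/(gh_f))^4.75 + ν·Q^9.4·(L/(gh_f))^5.2]^0.04
LQ²/(gh_f) = 0.01494; L/(gh_f) = 3.717
Term 1 = ε^1.25·(…)^4.75 = 1.40×10^-16; Term 2 = ν·Q^9.4·(…)^5.2 = 5.93×10^-15
D = 0.66·(1.40×10^-16 + 5.93×10^-15)^0.04 = 0.1782 m = 178 mm
Check: V = 2.54 m/s, Re = 3.87×10^5, f = 0.01385, h_f = 32.8 m ≈ 35.1 m ✓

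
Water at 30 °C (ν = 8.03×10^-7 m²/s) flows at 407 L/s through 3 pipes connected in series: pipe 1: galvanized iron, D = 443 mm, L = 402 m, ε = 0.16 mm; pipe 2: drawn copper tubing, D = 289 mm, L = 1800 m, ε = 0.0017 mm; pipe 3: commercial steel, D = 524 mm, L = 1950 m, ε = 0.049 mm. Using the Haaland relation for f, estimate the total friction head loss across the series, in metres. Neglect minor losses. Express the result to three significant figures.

Pipe 1: V = 2.641 m/s, Re = 1.46×10^6, ε/D = 3.61×10^-4, f = 0.01596, h_1 = f(L/D)V²/2g = 5.148 m
Pipe 2: V = 6.205 m/s, Re = 2.23×10^6, ε/D = 5.88×10^-6, f = 0.01035, h_2 = f(L/D)V²/2g = 126.5 m
Pipe 3: V = 1.887 m/s, Re = 1.23×10^6, ε/D = 9.35×10^-5, f = 0.01301, h_3 = f(L/D)V²/2g = 8.792 m
Series → Q common, losses add: H = Σh = 140.4 m

H ≈ 140 m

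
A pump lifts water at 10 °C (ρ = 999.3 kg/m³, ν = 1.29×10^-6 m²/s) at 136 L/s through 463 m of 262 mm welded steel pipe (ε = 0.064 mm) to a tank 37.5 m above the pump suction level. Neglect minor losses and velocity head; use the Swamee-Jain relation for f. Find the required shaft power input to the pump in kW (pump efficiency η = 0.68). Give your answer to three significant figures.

P_shaft ≈ 91.4 kW

V = 4Q/(πD²) = 2.523 m/s; Re = 5.12×10^5; ε/D = 2.44×10^-4; f = 0.01588
h_f = f(L/D)V²/2g = 9.102 m
Total head H = z + h_f = 37.5 + 9.102 = 46.60 m
P_hyd = ρgQH = 999.3·9.81·0.136·46.60 = 62.13 kW
P_shaft = P_hyd/η = 62.13/0.68 = 91.37 kW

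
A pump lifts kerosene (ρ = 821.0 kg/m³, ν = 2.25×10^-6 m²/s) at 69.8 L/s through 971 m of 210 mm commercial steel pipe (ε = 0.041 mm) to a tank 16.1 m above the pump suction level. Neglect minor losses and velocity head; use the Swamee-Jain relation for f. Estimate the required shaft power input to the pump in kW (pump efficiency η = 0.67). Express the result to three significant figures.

P_shaft ≈ 27.4 kW

V = 4Q/(πD²) = 2.015 m/s; Re = 1.88×10^5; ε/D = 1.95×10^-4; f = 0.01724
h_f = f(L/D)V²/2g = 16.50 m
Total head H = z + h_f = 16.1 + 16.50 = 32.60 m
P_hyd = ρgQH = 821.0·9.81·0.0698·32.60 = 18.33 kW
P_shaft = P_hyd/η = 18.33/0.67 = 27.35 kW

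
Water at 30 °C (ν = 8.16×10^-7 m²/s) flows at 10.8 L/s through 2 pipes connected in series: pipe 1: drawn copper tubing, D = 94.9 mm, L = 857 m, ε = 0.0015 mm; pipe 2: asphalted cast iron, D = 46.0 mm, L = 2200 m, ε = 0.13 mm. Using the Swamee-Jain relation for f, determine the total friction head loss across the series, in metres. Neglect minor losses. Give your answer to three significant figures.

Pipe 1: V = 1.527 m/s, Re = 1.78×10^5, ε/D = 1.58×10^-5, f = 0.01603, h_1 = f(L/D)V²/2g = 17.20 m
Pipe 2: V = 6.499 m/s, Re = 3.66×10^5, ε/D = 0.00283, f = 0.02625, h_2 = f(L/D)V²/2g = 2702 m
Series → Q common, losses add: H = Σh = 2719 m

H ≈ 2720 m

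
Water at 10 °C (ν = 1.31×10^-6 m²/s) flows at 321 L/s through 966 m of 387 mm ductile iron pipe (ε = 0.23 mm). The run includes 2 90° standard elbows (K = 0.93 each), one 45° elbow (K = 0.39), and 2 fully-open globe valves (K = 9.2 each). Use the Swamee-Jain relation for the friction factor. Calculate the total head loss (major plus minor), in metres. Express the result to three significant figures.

V = 4Q/(πD²) = 2.729 m/s; V²/2g = 0.3796 m
Re = 8.06×10^5, ε/D = 5.94×10^-4 → f = 0.01802 (Swamee-Jain)
Major: h_f = f(L/D)·V²/2g = 0.01802·2496·0.3796 = 17.07 m
Minor: ΣK = 20.6; h_m = ΣK·V²/2g = 7.838 m
Total H_L = 17.07 + 7.838 = 24.91 m

H_L ≈ 24.9 m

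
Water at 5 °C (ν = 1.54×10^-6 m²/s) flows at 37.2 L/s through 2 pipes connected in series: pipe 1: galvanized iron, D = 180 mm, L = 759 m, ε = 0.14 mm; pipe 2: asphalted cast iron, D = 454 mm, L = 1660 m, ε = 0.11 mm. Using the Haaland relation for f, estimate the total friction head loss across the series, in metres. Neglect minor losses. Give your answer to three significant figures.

Pipe 1: V = 1.462 m/s, Re = 1.71×10^5, ε/D = 7.78×10^-4, f = 0.02019, h_1 = f(L/D)V²/2g = 9.275 m
Pipe 2: V = 0.2298 m/s, Re = 6.77×10^4, ε/D = 2.42×10^-4, f = 0.02024, h_2 = f(L/D)V²/2g = 0.1992 m
Series → Q common, losses add: H = Σh = 9.474 m

H ≈ 9.47 m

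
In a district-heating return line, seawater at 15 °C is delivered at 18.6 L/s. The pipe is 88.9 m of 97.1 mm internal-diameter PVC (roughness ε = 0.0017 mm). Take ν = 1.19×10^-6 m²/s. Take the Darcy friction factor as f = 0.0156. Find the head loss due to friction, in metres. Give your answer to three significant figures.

V = 4Q/(πD²) = 4·0.0186/(π·0.0971²) = 2.512 m/s
h_f = f(L/D)V²/(2g) = 0.01560·(88.9/0.0971)·2.512²/(2·9.81) = 4.593 m

h_f ≈ 4.59 m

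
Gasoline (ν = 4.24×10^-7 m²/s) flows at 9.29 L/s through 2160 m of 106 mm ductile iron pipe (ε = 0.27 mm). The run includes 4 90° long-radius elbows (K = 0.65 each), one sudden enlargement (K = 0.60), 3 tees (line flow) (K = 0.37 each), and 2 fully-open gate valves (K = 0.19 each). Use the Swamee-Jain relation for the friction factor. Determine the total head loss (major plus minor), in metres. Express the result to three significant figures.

V = 4Q/(πD²) = 1.053 m/s; V²/2g = 0.05648 m
Re = 2.63×10^5, ε/D = 0.00255 → f = 0.02574 (Swamee-Jain)
Major: h_f = f(L/D)·V²/2g = 0.02574·20377·0.05648 = 29.62 m
Minor: ΣK = 4.69; h_m = ΣK·V²/2g = 0.2649 m
Total H_L = 29.62 + 0.2649 = 29.89 m

H_L ≈ 29.9 m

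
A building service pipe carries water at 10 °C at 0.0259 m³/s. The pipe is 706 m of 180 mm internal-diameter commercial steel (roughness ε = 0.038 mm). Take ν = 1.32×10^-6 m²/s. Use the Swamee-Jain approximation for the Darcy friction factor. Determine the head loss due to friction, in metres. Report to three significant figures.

h_f ≈ 3.75 m

V = 4Q/(πD²) = 4·0.0259/(π·0.180²) = 1.018 m/s
Re = VD/ν = 1.018·0.180/1.32×10^-6 = 1.39×10^5 → turbulent
ε/D = 0.038/180 = 2.11×10^-4
Swamee-Jain: f = 0.01810
h_f = f(L/D)V²/(2g) = 0.01810·(706/0.180)·1.018²/(2·9.81) = 3.749 m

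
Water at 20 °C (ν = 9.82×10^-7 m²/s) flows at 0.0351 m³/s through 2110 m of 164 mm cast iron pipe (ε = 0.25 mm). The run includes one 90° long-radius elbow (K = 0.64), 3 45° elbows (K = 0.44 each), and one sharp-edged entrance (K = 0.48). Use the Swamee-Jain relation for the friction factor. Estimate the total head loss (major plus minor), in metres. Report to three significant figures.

V = 4Q/(πD²) = 1.662 m/s; V²/2g = 0.1407 m
Re = 2.77×10^5, ε/D = 0.00152 → f = 0.02275 (Swamee-Jain)
Major: h_f = f(L/D)·V²/2g = 0.02275·12866·0.1407 = 41.19 m
Minor: ΣK = 2.44; h_m = ΣK·V²/2g = 0.3434 m
Total H_L = 41.19 + 0.3434 = 41.54 m

H_L ≈ 41.5 m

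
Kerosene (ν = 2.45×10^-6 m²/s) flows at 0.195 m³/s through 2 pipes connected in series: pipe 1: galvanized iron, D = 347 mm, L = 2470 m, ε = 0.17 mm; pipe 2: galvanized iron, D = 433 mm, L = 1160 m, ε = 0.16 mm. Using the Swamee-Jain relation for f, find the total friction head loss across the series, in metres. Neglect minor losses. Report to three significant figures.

Pipe 1: V = 2.062 m/s, Re = 2.92×10^5, ε/D = 4.90×10^-4, f = 0.01831, h_1 = f(L/D)V²/2g = 28.24 m
Pipe 2: V = 1.324 m/s, Re = 2.34×10^5, ε/D = 3.70×10^-4, f = 0.01793, h_2 = f(L/D)V²/2g = 4.292 m
Series → Q common, losses add: H = Σh = 32.53 m

H ≈ 32.5 m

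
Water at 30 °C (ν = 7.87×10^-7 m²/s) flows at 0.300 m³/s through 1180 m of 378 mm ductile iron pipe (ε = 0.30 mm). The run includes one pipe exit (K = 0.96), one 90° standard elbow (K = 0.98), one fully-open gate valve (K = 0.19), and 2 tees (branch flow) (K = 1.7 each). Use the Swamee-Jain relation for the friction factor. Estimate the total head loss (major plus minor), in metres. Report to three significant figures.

V = 4Q/(πD²) = 2.673 m/s; V²/2g = 0.3642 m
Re = 1.28×10^6, ε/D = 7.94×10^-4 → f = 0.01894 (Swamee-Jain)
Major: h_f = f(L/D)·V²/2g = 0.01894·3122·0.3642 = 21.54 m
Minor: ΣK = 5.53; h_m = ΣK·V²/2g = 2.014 m
Total H_L = 21.54 + 2.014 = 23.55 m

H_L ≈ 23.6 m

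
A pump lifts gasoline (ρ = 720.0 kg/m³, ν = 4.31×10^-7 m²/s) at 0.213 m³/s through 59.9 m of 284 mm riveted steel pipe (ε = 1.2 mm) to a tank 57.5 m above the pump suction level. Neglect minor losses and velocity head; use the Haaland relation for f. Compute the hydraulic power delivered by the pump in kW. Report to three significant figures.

V = 4Q/(πD²) = 3.362 m/s; Re = 2.22×10^6; ε/D = 0.00423; f = 0.02898
h_f = f(L/D)V²/2g = 3.522 m
Total head H = z + h_f = 57.5 + 3.522 = 61.02 m
P_hyd = ρgQH = 720.0·9.81·0.213·61.02 = 91.81 kW

P_hyd ≈ 91.8 kW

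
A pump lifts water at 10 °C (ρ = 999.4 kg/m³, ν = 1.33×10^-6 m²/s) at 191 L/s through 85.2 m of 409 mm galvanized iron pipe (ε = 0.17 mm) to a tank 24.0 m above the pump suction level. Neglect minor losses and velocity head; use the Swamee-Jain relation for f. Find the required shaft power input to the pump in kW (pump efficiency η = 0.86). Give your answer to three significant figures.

V = 4Q/(πD²) = 1.454 m/s; Re = 4.47×10^5; ε/D = 4.16×10^-4; f = 0.01734
h_f = f(L/D)V²/2g = 0.3891 m
Total head H = z + h_f = 24.0 + 0.3891 = 24.39 m
P_hyd = ρgQH = 999.4·9.81·0.191·24.39 = 45.67 kW
P_shaft = P_hyd/η = 45.67/0.86 = 53.11 kW

P_shaft ≈ 53.1 kW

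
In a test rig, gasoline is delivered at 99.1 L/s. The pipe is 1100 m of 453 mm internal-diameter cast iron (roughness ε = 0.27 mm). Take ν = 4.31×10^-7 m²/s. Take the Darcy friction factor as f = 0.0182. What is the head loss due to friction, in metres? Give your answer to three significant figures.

V = 4Q/(πD²) = 4·0.0991/(π·0.453²) = 0.6149 m/s
h_f = f(L/D)V²/(2g) = 0.01820·(1100/0.453)·0.6149²/(2·9.81) = 0.8516 m

h_f ≈ 0.852 m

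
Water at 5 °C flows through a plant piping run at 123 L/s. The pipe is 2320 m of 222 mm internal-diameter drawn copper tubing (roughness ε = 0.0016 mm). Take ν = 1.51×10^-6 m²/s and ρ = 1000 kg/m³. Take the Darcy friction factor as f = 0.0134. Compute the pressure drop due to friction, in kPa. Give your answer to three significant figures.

Δp ≈ 707 kPa

V = 4Q/(πD²) = 4·0.123/(π·0.222²) = 3.178 m/s
h_f = f(L/D)V²/(2g) = 0.01340·(2320/0.222)·3.178²/(2·9.81) = 72.07 m
Δp = ρg·h_f = 1000·9.81·72.07 = 707.0 kPa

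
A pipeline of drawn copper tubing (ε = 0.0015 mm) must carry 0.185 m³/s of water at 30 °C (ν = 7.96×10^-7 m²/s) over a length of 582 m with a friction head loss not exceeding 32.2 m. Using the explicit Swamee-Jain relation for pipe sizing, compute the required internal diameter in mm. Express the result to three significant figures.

Swamee-Jain (Type III): D = 0.66·[ε^1.25·(LQ²/(gh_f))^4.75 + ν·Q^9.4·(L/(gh_f))^5.2]^0.04
LQ²/(gh_f) = 0.06306; L/(gh_f) = 1.842
Term 1 = ε^1.25·(…)^4.75 = 1.04×10^-13; Term 2 = ν·Q^9.4·(…)^5.2 = 2.47×10^-12
D = 0.66·(1.04×10^-13 + 2.47×10^-12)^0.04 = 0.2270 m = 227 mm
Check: V = 4.57 m/s, Re = 1.30×10^6, f = 0.01130, h_f = 30.9 m ≈ 32.2 m ✓

D ≈ 227 mm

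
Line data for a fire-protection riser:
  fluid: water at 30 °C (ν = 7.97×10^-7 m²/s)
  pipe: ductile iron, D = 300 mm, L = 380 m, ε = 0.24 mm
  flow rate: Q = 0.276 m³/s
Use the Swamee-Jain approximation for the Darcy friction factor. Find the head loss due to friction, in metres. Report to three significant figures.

h_f ≈ 18.6 m

V = 4Q/(πD²) = 4·0.276/(π·0.300²) = 3.905 m/s
Re = VD/ν = 3.905·0.300/7.97×10^-7 = 1.47×10^6 → turbulent
ε/D = 0.24/300 = 8.00×10^-4
Swamee-Jain: f = 0.01893
h_f = f(L/D)V²/(2g) = 0.01893·(380/0.300)·3.905²/(2·9.81) = 18.64 m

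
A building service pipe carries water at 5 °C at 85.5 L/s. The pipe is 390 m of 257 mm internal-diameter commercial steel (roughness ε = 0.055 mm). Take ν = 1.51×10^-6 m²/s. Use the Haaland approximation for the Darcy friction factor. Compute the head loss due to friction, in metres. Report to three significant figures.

V = 4Q/(πD²) = 4·0.0855/(π·0.257²) = 1.648 m/s
Re = VD/ν = 1.648·0.257/1.51×10^-6 = 2.81×10^5 → turbulent
ε/D = 0.055/257 = 2.14×10^-4
Haaland: f = 0.01629
h_f = f(L/D)V²/(2g) = 0.01629·(390/0.257)·1.648²/(2·9.81) = 3.423 m

h_f ≈ 3.42 m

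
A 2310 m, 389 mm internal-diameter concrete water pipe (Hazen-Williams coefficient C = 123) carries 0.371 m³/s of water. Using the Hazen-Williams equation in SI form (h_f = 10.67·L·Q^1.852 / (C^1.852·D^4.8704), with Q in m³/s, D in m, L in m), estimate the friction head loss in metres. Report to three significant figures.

h_f = 10.67·2310·0.371^1.852 / (123^1.852·0.389^4.8704) = 52.59 m

h_f ≈ 52.6 m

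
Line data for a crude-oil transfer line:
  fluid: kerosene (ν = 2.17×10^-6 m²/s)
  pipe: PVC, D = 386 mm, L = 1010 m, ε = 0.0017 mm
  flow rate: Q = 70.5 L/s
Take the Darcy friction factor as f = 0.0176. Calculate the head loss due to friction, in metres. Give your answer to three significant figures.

V = 4Q/(πD²) = 4·0.0705/(π·0.386²) = 0.6025 m/s
h_f = f(L/D)V²/(2g) = 0.01760·(1010/0.386)·0.6025²/(2·9.81) = 0.8519 m

h_f ≈ 0.852 m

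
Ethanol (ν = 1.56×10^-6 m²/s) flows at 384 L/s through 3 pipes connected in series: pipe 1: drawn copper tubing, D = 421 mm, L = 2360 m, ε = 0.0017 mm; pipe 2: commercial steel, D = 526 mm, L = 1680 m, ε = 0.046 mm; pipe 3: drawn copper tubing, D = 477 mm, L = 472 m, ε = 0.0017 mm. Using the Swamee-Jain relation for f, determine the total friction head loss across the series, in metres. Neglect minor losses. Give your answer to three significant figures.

H ≈ 36.8 m

Pipe 1: V = 2.759 m/s, Re = 7.44×10^5, ε/D = 4.04×10^-6, f = 0.01229, h_1 = f(L/D)V²/2g = 26.72 m
Pipe 2: V = 1.767 m/s, Re = 5.96×10^5, ε/D = 8.75×10^-5, f = 0.01403, h_2 = f(L/D)V²/2g = 7.131 m
Pipe 3: V = 2.149 m/s, Re = 6.57×10^5, ε/D = 3.56×10^-6, f = 0.01254, h_3 = f(L/D)V²/2g = 2.921 m
Series → Q common, losses add: H = Σh = 36.77 m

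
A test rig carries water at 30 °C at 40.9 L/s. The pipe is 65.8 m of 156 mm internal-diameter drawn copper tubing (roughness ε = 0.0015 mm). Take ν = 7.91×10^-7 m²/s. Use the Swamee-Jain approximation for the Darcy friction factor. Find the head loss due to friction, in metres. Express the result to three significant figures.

V = 4Q/(πD²) = 4·0.0409/(π·0.156²) = 2.140 m/s
Re = VD/ν = 2.140·0.156/7.91×10^-7 = 4.22×10^5 → turbulent
ε/D = 0.0015/156 = 9.62×10^-6
Swamee-Jain: f = 0.01364
h_f = f(L/D)V²/(2g) = 0.01364·(65.8/0.156)·2.140²/(2·9.81) = 1.342 m

h_f ≈ 1.34 m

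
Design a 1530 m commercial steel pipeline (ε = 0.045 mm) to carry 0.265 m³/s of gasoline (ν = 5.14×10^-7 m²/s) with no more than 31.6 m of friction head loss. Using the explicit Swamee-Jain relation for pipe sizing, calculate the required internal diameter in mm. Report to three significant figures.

D ≈ 331 mm

Swamee-Jain (Type III): D = 0.66·[ε^1.25·(LQ²/(gh_f))^4.75 + ν·Q^9.4·(L/(gh_f))^5.2]^0.04
LQ²/(gh_f) = 0.3466; L/(gh_f) = 4.936
Term 1 = ε^1.25·(…)^4.75 = 2.40×10^-8; Term 2 = ν·Q^9.4·(…)^5.2 = 7.85×10^-9
D = 0.66·(2.40×10^-8 + 7.85×10^-9)^0.04 = 0.3309 m = 331 mm
Check: V = 3.08 m/s, Re = 1.98×10^6, f = 0.01346, h_f = 30.1 m ≈ 31.6 m ✓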